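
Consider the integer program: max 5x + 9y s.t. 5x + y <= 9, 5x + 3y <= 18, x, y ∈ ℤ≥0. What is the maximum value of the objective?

54

(x,y)=(0,6) is feasible, giving 54.
(x,y)=(0,5) is feasible, giving 45.
Maximum is 54 at (x,y)=(0,6).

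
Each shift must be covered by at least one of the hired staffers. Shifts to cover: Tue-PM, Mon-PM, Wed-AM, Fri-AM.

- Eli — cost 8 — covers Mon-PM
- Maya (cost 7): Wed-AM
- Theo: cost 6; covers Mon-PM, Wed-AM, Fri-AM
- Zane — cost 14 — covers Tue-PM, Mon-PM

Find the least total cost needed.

20

Choose Theo and Zane: together they cover Tue-PM, Mon-PM, Wed-AM, Fri-AM — every shift.
Total cost: 6 + 14 = 20.
No cover costs less than 20.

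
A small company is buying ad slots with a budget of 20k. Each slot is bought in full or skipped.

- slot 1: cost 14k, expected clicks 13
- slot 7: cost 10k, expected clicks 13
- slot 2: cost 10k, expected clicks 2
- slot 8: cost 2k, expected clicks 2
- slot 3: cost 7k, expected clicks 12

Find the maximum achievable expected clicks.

27

This is an integer program with binary decision variables.
Allowing fractional choices, the relaxed optimum would be about 27.9, but ad slots are indivisible.
slot 7 + slot 8 + slot 3: cost 10 + 2 + 7 = 19 ≤ 20, expected clicks 13 + 2 + 12 = 27.
slot 7 + slot 3: cost 10 + 7 = 17 ≤ 20, expected clicks 13 + 12 = 25.
slot 2 + slot 8 + slot 3: cost 10 + 2 + 7 = 19 ≤ 20, expected clicks 2 + 2 + 12 = 16.
Best is slot 7, slot 8, and slot 3 with total expected clicks 27.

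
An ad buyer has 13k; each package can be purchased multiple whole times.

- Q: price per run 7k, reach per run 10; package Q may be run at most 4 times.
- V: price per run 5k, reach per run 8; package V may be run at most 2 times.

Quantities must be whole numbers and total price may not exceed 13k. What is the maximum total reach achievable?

18

V has the best ratio (8/5); taking only V gives at most 2×8 = 16 (stopped by the price limit).
Mixing does better — 1×Q and 1×V: price 12 ≤ 13, reach 1·10 + 1·8 = 18.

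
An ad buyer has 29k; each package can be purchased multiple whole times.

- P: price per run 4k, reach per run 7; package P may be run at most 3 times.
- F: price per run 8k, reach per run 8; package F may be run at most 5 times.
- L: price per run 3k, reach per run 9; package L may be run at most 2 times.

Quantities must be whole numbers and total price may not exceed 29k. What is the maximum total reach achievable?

47

3×P, 1×F, and 2×L: price 26 ≤ 29, reach 3·7 + 1·8 + 2·9 = 47.
1×P, 2×F, and 2×L: price 26 ≤ 29, reach 1·7 + 2·8 + 2·9 = 41.
Best is 47.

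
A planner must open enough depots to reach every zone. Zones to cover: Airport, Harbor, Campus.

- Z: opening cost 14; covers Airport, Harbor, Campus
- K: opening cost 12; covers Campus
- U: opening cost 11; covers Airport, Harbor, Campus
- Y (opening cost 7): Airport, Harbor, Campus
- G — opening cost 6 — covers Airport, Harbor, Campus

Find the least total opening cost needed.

G alone covers Airport, Harbor, Campus — every zone.
Total opening cost: 6.
No cover costs less than 6.

6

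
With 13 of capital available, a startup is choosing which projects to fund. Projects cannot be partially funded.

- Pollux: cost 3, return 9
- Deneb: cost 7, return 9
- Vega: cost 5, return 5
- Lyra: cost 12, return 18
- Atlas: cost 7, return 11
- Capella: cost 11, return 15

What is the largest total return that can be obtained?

Lyra: cost 12 ≤ 13, return 18.
Pollux + Atlas: cost 3 + 7 = 10 ≤ 13, return 9 + 11 = 20.
Pollux + Deneb: cost 3 + 7 = 10 ≤ 13, return 9 + 9 = 18.
Best is Pollux and Atlas with total return 20.

20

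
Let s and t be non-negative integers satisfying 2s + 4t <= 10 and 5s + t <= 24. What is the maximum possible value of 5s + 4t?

(s,t)=(4,0) is feasible, giving 20.
(s,t)=(3,1) is feasible, giving 19.
(s,t)=(3,0) is feasible, giving 15.
Maximum is 20 at (s,t)=(4,0).

20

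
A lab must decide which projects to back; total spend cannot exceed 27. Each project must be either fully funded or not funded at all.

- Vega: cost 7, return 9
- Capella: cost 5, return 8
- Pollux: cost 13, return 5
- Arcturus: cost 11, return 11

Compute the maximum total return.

Vega + Arcturus: cost 7 + 11 = 18 ≤ 27, return 9 + 11 = 20.
Vega + Capella + Pollux: cost 7 + 5 + 13 = 25 ≤ 27, return 9 + 8 + 5 = 22.
Vega + Capella + Arcturus: cost 7 + 5 + 11 = 23 ≤ 27, return 9 + 8 + 11 = 28.
Best is Vega, Capella, and Arcturus with total return 28.

28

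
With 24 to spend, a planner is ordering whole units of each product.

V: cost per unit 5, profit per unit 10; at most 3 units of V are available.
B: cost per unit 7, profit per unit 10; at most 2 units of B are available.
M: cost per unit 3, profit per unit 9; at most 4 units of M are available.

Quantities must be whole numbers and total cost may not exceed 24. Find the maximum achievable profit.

This is a bounded integer knapsack.
M has the best ratio (9/3); taking only M gives at most 4×9 = 36 (stopped by the supply cap of 4).
Mixing does better — 3×V and 3×M: cost 24 ≤ 24, profit 3·10 + 3·9 = 57.

57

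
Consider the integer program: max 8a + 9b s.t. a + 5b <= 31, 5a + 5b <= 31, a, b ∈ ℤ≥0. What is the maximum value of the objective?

The continuous relaxation peaks at (0, 6.2) with value 55.80; rounding to a feasible lattice point costs some objective.
(a,b)=(0,6): 1·0+5·6=30≤31, 5·0+5·6=30≤31, objective 54.
(a,b)=(1,5): 1·1+5·5=26≤31, 5·1+5·5=30≤31, objective 53.
(a,b)=(0,5): 1·0+5·5=25≤31, 5·0+5·5=25≤31, objective 45.
Maximum is 54 at (a,b)=(0,6).

54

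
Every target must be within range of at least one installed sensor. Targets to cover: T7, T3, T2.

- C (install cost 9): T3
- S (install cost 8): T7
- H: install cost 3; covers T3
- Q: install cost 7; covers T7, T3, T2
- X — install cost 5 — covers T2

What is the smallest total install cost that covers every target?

Q alone covers T7, T3, T2 — every target.
Total install cost: 7.
No cover costs less than 7.

7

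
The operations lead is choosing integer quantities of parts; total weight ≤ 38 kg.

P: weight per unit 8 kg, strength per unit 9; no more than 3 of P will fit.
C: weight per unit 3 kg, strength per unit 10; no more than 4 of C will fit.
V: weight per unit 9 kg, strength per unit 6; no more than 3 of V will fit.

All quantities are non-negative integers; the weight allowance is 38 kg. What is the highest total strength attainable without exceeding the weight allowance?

67

2×P, 4×C, and 1×V: weight 37 ≤ 38, strength 2·9 + 4·10 + 1·6 = 64.
3×P and 4×C: weight 36 ≤ 38, strength 3·9 + 4·10 = 67.
Best is 67.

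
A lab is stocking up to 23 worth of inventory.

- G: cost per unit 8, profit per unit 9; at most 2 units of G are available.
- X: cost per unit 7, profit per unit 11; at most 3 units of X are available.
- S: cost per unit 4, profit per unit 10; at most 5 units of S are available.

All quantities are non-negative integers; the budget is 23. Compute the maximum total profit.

51

S has the best ratio (10/4); taking only S gives at most 5×10 = 50 (stopped by the cost limit).
Mixing does better — 1×X and 4×S: cost 23 ≤ 23, profit 1·11 + 4·10 = 51.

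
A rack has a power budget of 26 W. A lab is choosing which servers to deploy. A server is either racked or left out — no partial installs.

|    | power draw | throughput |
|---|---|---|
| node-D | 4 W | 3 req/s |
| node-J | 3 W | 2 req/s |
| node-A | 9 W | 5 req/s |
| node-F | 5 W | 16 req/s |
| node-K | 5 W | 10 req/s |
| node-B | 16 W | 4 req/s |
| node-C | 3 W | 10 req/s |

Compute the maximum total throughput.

44

Allowing fractional choices, the relaxed optimum would be about 44.3, but servers are indivisible.
node-D + node-J + node-F + node-K + node-C: power draw 4 + 3 + 5 + 5 + 3 = 20 ≤ 26, throughput 3 + 2 + 16 + 10 + 10 = 41.
node-D + node-A + node-F + node-K + node-C: power draw 4 + 9 + 5 + 5 + 3 = 26 ≤ 26, throughput 3 + 5 + 16 + 10 + 10 = 44.
node-J + node-A + node-F + node-K + node-C: power draw 3 + 9 + 5 + 5 + 3 = 25 ≤ 26, throughput 2 + 5 + 16 + 10 + 10 = 43.
Best is node-D, node-A, node-F, node-K, and node-C with total throughput 44.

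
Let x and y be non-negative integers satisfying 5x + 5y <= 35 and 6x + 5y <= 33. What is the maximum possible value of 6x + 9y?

The continuous relaxation peaks at (0, 6.6) with value 59.40; rounding to a feasible lattice point costs some objective.
(x,y)=(0,6): 5·0+5·6=30≤35, 6·0+5·6=30≤33, objective 54.
(x,y)=(1,5): 5·1+5·5=30≤35, 6·1+5·5=31≤33, objective 51.
(x,y)=(0,5): 5·0+5·5=25≤35, 6·0+5·5=25≤33, objective 45.
Maximum is 54 at (x,y)=(0,6).

54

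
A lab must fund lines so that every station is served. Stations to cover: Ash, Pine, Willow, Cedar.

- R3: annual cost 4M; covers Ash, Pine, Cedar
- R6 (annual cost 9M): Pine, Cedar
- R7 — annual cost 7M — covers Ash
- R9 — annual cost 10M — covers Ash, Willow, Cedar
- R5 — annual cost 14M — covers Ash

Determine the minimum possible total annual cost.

Choose R3 and R9: together they cover Ash, Pine, Willow, Cedar — every station.
Total annual cost: 4 + 10 = 14.
No cover costs less than 14.

14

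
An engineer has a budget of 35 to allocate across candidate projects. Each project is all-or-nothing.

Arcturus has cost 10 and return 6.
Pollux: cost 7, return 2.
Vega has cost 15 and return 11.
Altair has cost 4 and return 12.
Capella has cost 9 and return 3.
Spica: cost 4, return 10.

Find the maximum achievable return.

39

Allowing fractional choices, the relaxed optimum would be about 39.7, but projects are indivisible.
Arcturus + Vega + Altair + Spica: cost 10 + 15 + 4 + 4 = 33 ≤ 35, return 6 + 11 + 12 + 10 = 39.
Vega + Altair + Capella + Spica: cost 15 + 4 + 9 + 4 = 32 ≤ 35, return 11 + 12 + 3 + 10 = 36.
Best is Arcturus, Vega, Altair, and Spica with total return 39.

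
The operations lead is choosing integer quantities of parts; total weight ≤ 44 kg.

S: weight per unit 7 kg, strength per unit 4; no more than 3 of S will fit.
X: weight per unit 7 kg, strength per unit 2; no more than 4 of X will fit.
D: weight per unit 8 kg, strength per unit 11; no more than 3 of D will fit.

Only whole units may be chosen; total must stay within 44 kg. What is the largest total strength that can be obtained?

Take 2×S and 3×D: weight 38 ≤ 44, strength 2·4 + 3·11 = 41.
D has the best ratio (11/8) and is taken to its limit of 3; remaining capacity is filled optimally with the others.

41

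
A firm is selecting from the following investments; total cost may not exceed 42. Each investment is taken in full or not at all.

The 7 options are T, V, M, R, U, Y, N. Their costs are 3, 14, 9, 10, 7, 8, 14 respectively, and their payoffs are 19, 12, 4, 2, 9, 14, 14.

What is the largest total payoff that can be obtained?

Treat it as a binary knapsack problem.
Take T, M, U, Y, and N: cost 3 + 9 + 7 + 8 + 14 = 41 ≤ 42, payoff 19 + 4 + 9 + 14 + 14 = 60.
No other feasible combination does better.

60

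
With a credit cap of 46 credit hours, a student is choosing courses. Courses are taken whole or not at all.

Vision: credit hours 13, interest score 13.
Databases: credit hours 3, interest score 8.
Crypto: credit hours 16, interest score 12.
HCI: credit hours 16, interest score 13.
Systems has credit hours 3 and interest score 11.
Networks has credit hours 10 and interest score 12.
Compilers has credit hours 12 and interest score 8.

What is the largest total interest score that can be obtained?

Allowing fractional choices, the relaxed optimum would be about 57.8, but courses are indivisible.
Vision + Databases + HCI + Systems + Networks: credit hours 13 + 3 + 16 + 3 + 10 = 45 ≤ 46, interest score 13 + 8 + 13 + 11 + 12 = 57.
Vision + Databases + Crypto + Systems + Networks: credit hours 13 + 3 + 16 + 3 + 10 = 45 ≤ 46, interest score 13 + 8 + 12 + 11 + 12 = 56.
Best is Vision, Databases, HCI, Systems, and Networks with total interest score 57.

57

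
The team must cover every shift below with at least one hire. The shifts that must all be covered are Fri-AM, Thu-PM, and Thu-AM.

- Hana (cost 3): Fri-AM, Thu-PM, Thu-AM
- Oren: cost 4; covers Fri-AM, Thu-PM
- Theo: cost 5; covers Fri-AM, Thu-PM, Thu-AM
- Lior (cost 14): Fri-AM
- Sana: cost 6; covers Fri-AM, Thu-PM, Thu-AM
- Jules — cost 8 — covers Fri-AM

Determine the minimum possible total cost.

Hana alone covers Fri-AM, Thu-PM, Thu-AM — every shift.
Total cost: 3.
No cover costs less than 3.

3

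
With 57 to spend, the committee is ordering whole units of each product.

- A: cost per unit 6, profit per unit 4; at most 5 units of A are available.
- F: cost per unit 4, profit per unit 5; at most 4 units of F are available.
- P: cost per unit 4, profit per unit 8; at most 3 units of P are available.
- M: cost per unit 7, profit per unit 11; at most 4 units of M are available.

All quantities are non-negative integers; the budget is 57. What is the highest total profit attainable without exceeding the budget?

88

This is a bounded integer knapsack.
P has the best ratio (8/4); taking only P gives at most 3×8 = 24 (stopped by the supply cap of 3).
Mixing does better — 4×F, 3×P, and 4×M: cost 56 ≤ 57, profit 4·5 + 3·8 + 4·11 = 88.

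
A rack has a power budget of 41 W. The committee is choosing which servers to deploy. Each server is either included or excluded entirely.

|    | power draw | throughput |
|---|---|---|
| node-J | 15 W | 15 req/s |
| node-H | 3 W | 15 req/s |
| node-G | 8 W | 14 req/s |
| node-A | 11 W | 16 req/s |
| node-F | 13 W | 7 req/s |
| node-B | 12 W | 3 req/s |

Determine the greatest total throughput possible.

This is an integer program with binary decision variables.
Allowing fractional choices, the relaxed optimum would be about 62.2, but servers are indivisible.
node-H + node-G + node-A + node-F: power draw 3 + 8 + 11 + 13 = 35 ≤ 41, throughput 15 + 14 + 16 + 7 = 52.
node-J + node-H + node-G + node-F: power draw 15 + 3 + 8 + 13 = 39 ≤ 41, throughput 15 + 15 + 14 + 7 = 51.
node-J + node-H + node-G + node-A: power draw 15 + 3 + 8 + 11 = 37 ≤ 41, throughput 15 + 15 + 14 + 16 = 60.
Best is node-J, node-H, node-G, and node-A with total throughput 60.

60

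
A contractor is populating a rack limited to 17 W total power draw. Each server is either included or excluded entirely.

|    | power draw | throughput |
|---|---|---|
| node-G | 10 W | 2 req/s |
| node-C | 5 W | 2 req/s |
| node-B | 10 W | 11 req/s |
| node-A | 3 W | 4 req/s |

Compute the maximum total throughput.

15

Allowing fractional choices, the relaxed optimum would be about 16.6, but servers are indivisible.
node-C + node-B: power draw 5 + 10 = 15 ≤ 17, throughput 2 + 11 = 13.
node-B + node-A: power draw 10 + 3 = 13 ≤ 17, throughput 11 + 4 = 15.
Best is node-B and node-A with total throughput 15.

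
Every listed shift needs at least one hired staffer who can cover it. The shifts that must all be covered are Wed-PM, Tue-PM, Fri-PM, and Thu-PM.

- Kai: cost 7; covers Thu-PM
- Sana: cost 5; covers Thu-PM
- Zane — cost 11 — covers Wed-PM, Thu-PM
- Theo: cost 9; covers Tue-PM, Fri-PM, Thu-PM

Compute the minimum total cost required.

This is an integer covering problem.
Choose Zane and Theo: together they cover Wed-PM, Tue-PM, Fri-PM, Thu-PM — every shift.
Total cost: 11 + 9 = 20.
No cover costs less than 20.

20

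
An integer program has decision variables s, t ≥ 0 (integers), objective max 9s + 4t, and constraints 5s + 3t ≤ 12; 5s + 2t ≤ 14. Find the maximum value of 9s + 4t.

The continuous relaxation peaks at (2.4, 0) with value 21.60; rounding to a feasible lattice point costs some objective.
(s,t)=(2,0) is feasible, giving 18.
(s,t)=(1,1) is feasible, giving 13.
(s,t)=(1,0) is feasible, giving 9.
Maximum is 18 at (s,t)=(2,0).

18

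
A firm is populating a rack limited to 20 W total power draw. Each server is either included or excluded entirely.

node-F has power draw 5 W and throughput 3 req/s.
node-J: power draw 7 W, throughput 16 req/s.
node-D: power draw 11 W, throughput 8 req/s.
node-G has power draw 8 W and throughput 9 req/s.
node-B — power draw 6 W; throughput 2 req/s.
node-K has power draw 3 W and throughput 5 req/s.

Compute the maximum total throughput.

node-F + node-J + node-G: power draw 5 + 7 + 8 = 20 ≤ 20, throughput 3 + 16 + 9 = 28.
node-J + node-G: power draw 7 + 8 = 15 ≤ 20, throughput 16 + 9 = 25.
node-J + node-G + node-K: power draw 7 + 8 + 3 = 18 ≤ 20, throughput 16 + 9 + 5 = 30.
Best is node-J, node-G, and node-K with total throughput 30.

30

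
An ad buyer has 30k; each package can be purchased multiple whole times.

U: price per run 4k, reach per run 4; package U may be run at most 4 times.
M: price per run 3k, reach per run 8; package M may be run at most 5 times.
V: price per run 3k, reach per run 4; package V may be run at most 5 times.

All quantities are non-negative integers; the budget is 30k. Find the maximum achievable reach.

Take 5×M and 5×V: price 30 ≤ 30, reach 5·8 + 5·4 = 60.
M has the best ratio (8/3) and is taken to its limit of 5; remaining capacity is filled optimally with the others.

60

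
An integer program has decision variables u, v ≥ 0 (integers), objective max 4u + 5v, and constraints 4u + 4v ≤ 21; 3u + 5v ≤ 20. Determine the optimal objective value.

The continuous relaxation peaks at (3.12, 2.12) with value 23.12; rounding to a feasible lattice point costs some objective.
(u,v)=(3,2): 4·3+4·2=20≤21, 3·3+5·2=19≤20, objective 22.
(u,v)=(4,1): 4·4+4·1=20≤21, 3·4+5·1=17≤20, objective 21.
No feasible integer point exceeds 22.

22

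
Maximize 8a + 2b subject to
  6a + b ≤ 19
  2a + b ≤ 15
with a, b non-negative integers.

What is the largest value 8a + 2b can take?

(a,b)=(1,13) is feasible, giving 34.
(a,b)=(1,12) is feasible, giving 32.
The best lattice point is (1,13), giving 34.

34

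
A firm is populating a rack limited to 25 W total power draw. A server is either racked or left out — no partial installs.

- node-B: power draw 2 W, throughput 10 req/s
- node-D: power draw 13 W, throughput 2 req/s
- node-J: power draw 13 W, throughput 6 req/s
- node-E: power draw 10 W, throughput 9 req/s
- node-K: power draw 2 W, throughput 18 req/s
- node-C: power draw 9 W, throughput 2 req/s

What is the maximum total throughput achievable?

Allowing fractional choices, the relaxed optimum would be about 42.1, but servers are indivisible.
node-B + node-E + node-K: power draw 2 + 10 + 2 = 14 ≤ 25, throughput 10 + 9 + 18 = 37.
node-B + node-E + node-K + node-C: power draw 2 + 10 + 2 + 9 = 23 ≤ 25, throughput 10 + 9 + 18 + 2 = 39.
Best is node-B, node-E, node-K, and node-C with total throughput 39.

39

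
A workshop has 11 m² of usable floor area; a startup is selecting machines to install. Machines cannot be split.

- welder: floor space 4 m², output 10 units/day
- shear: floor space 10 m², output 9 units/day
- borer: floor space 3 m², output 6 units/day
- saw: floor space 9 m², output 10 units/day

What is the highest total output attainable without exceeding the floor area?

Treat it as a binary knapsack problem.
welder: floor space 4 ≤ 11, output 10.
welder + borer: floor space 4 + 3 = 7 ≤ 11, output 10 + 6 = 16.
Best is welder and borer with total output 16.

16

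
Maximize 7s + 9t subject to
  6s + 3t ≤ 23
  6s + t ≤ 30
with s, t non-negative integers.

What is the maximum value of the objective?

Relaxing integrality, the LP optimum is 69.00 at (s,t) = (0, 7.67), which is not an integer point.
(s,t)=(0,7) is feasible, giving 63.
(s,t)=(0,6) is feasible, giving 54.
Maximum is 63 at (s,t)=(0,7).

63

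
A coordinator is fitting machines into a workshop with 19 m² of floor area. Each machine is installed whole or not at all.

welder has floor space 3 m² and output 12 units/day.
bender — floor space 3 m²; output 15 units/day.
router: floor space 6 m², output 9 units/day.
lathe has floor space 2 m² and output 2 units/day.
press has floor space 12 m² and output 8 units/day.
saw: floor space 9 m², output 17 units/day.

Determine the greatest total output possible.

46

Allowing fractional choices, the relaxed optimum would be about 50.0, but machines are indivisible.
welder + bender + saw: floor space 3 + 3 + 9 = 15 ≤ 19, output 12 + 15 + 17 = 44.
welder + bender + lathe + saw: floor space 3 + 3 + 2 + 9 = 17 ≤ 19, output 12 + 15 + 2 + 17 = 46.
Best is welder, bender, lathe, and saw with total output 46.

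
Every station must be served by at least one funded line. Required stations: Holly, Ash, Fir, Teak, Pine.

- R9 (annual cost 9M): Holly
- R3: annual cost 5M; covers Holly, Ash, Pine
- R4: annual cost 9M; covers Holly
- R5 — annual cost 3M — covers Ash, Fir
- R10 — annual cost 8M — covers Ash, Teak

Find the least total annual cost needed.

Choose R3, R5, and R10: together they cover Holly, Ash, Fir, Teak, Pine — every station.
Total annual cost: 5 + 3 + 8 = 16.

16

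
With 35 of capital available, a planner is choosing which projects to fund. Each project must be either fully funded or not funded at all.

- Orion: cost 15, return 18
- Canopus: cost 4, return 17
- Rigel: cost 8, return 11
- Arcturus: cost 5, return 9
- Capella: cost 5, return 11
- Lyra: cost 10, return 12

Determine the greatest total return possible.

Orion + Canopus + Capella + Lyra: cost 15 + 4 + 5 + 10 = 34 ≤ 35, return 18 + 17 + 11 + 12 = 58.
Orion + Canopus + Rigel + Capella: cost 15 + 4 + 8 + 5 = 32 ≤ 35, return 18 + 17 + 11 + 11 = 57.
Canopus + Rigel + Arcturus + Capella + Lyra: cost 4 + 8 + 5 + 5 + 10 = 32 ≤ 35, return 17 + 11 + 9 + 11 + 12 = 60.
Best is Canopus, Rigel, Arcturus, Capella, and Lyra with total return 60.

60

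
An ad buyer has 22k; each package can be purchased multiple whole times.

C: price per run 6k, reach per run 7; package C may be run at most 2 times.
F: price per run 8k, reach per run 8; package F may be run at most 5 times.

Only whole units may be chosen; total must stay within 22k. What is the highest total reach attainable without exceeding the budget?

Take 1×C and 2×F: price 22 ≤ 22, reach 1·7 + 2·8 = 23.
No other integer combination yields more.

23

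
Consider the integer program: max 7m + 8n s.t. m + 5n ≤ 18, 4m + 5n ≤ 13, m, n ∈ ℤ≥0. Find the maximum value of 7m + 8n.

22

The continuous relaxation peaks at (3.25, 0) with value 22.75; rounding to a feasible lattice point costs some objective.
(m,n)=(2,1): 1·2+5·1=7≤18, 4·2+5·1=13≤13, objective 22.
(m,n)=(3,0): 1·3+5·0=3≤18, 4·3+5·0=12≤13, objective 21.
(m,n)=(1,1): 1·1+5·1=6≤18, 4·1+5·1=9≤13, objective 15.
Maximum is 22 at (m,n)=(2,1).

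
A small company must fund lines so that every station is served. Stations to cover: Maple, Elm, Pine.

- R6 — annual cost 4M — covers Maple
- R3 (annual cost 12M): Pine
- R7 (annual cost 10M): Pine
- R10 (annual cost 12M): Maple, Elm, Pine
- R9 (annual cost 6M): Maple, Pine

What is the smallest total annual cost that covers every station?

This is a weighted set-cover instance.
The greedy cost-per-new-station heuristic would pick R9 and R10 for 18, but a cheaper cover exists.
R10 alone covers Maple, Elm, Pine — every station.
Total annual cost: 12.
No cover costs less than 12.

12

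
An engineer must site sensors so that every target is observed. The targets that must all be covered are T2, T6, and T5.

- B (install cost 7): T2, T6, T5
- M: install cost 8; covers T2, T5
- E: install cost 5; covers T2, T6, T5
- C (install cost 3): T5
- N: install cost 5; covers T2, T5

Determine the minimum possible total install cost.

5

E alone covers T2, T6, T5 — every target.
Total install cost: 5.
No cover costs less than 5.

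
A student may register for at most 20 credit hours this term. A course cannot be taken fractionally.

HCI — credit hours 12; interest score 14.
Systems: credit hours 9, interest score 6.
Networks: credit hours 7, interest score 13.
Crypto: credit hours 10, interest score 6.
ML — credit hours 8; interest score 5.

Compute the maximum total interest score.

Treat it as a binary knapsack problem.
Take HCI and Networks: credit hours 12 + 7 = 19 ≤ 20, interest score 14 + 13 = 27.
No other feasible combination does better.

27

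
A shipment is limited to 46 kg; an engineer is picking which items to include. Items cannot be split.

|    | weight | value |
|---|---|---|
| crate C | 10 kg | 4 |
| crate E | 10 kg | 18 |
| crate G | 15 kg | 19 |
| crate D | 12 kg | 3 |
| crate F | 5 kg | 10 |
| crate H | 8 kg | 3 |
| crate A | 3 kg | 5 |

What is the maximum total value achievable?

Take crate C, crate E, crate G, crate F, and crate A: weight 10 + 10 + 15 + 5 + 3 = 43 ≤ 46, value 4 + 18 + 19 + 10 + 5 = 56.
No other feasible combination does better.

56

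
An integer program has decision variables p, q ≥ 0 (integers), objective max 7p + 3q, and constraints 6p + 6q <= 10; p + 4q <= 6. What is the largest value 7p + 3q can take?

7

Relaxing integrality, the LP optimum is 11.67 at (p,q) = (1.67, 0), which is not an integer point.
(p,q)=(1,0): 6·1+6·0=6≤10, 1·1+4·0=1≤6, objective 7.
(p,q)=(0,1): 6·0+6·1=6≤10, 1·0+4·1=4≤6, objective 3.
(p,q)=(0,0): 6·0+6·0=0≤10, 1·0+4·0=0≤6, objective 0.
Maximum is 7 at (p,q)=(1,0).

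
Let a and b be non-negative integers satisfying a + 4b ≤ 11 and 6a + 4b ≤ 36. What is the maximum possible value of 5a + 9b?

34

(a,b)=(5,1): 1·5+4·1=9≤11, 6·5+4·1=34≤36, objective 34.
(a,b)=(6,0): 1·6+4·0=6≤11, 6·6+4·0=36≤36, objective 30.
(a,b)=(4,1): 1·4+4·1=8≤11, 6·4+4·1=28≤36, objective 29.
The best lattice point is (5,1), giving 34.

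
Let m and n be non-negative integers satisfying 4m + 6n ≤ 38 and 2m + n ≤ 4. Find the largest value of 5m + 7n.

(m,n)=(0,4) is feasible, giving 28.
(m,n)=(0,3) is feasible, giving 21.
No feasible integer point exceeds 28.

28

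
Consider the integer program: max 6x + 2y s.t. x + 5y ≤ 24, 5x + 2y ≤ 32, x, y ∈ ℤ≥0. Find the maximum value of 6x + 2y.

38

(x,y)=(6,1): 1·6+5·1=11≤24, 5·6+2·1=32≤32, objective 38.
(x,y)=(6,0): 1·6+5·0=6≤24, 5·6+2·0=30≤32, objective 36.
(x,y)=(5,2): 1·5+5·2=15≤24, 5·5+2·2=29≤32, objective 34.
No feasible integer point exceeds 38.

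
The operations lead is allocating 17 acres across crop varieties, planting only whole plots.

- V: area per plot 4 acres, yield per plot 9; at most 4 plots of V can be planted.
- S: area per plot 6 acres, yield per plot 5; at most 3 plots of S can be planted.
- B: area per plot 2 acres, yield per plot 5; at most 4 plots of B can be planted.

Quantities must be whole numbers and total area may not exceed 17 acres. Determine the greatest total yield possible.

38

3×V and 2×B: area 16 ≤ 17, yield 3·9 + 2·5 = 37.
2×V and 4×B: area 16 ≤ 17, yield 2·9 + 4·5 = 38.
Best is 38.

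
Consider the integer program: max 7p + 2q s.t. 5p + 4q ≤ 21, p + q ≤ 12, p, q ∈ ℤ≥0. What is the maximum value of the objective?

28

The continuous relaxation peaks at (4.2, 0) with value 29.40; rounding to a feasible lattice point costs some objective.
(p,q)=(4,0) is feasible, giving 28.
(p,q)=(3,1) is feasible, giving 23.
(p,q)=(3,0) is feasible, giving 21.
No feasible integer point exceeds 28.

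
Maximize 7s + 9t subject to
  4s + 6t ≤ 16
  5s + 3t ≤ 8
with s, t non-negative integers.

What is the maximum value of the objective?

18

(s,t)=(0,2): 4·0+6·2=12≤16, 5·0+3·2=6≤8, objective 18.
(s,t)=(1,1): 4·1+6·1=10≤16, 5·1+3·1=8≤8, objective 16.
(s,t)=(0,1): 4·0+6·1=6≤16, 5·0+3·1=3≤8, objective 9.
No feasible integer point exceeds 18.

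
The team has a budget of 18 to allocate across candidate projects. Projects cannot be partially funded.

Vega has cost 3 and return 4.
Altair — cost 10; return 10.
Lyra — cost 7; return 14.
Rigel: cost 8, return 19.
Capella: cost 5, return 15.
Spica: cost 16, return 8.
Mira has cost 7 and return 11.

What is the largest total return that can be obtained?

Take Vega, Rigel, and Capella: cost 3 + 8 + 5 = 16 ≤ 18, return 4 + 19 + 15 = 38.
No other feasible combination does better.

38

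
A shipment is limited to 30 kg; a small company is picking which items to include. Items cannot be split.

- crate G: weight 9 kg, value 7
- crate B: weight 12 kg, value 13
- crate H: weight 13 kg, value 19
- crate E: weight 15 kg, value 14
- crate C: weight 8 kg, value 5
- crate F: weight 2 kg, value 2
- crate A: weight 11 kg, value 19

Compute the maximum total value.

40

Take crate H, crate F, and crate A: weight 13 + 2 + 11 = 26 ≤ 30, value 19 + 2 + 19 = 40.
No other feasible combination does better.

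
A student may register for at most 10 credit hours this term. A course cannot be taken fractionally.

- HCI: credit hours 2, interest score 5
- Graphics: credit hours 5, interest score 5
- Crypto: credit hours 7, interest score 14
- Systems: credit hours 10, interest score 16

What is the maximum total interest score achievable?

19

Allowing fractional choices, the relaxed optimum would be about 20.6, but courses are indivisible.
Systems: credit hours 10 ≤ 10, interest score 16.
Crypto: credit hours 7 ≤ 10, interest score 14.
HCI + Crypto: credit hours 2 + 7 = 9 ≤ 10, interest score 5 + 14 = 19.
Best is HCI and Crypto with total interest score 19.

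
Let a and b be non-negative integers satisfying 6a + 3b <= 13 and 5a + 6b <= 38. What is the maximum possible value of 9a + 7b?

The continuous relaxation peaks at (0, 4.33) with value 30.33; rounding to a feasible lattice point costs some objective.
(a,b)=(0,4) is feasible, giving 28.
(a,b)=(0,3) is feasible, giving 21.
No feasible integer point exceeds 28.

28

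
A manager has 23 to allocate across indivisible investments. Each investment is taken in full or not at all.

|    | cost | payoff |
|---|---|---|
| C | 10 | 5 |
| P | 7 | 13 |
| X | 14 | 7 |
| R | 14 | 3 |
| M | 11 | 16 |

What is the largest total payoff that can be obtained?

29

C + M: cost 10 + 11 = 21 ≤ 23, payoff 5 + 16 = 21.
P + X: cost 7 + 14 = 21 ≤ 23, payoff 13 + 7 = 20.
P + M: cost 7 + 11 = 18 ≤ 23, payoff 13 + 16 = 29.
Best is P and M with total payoff 29.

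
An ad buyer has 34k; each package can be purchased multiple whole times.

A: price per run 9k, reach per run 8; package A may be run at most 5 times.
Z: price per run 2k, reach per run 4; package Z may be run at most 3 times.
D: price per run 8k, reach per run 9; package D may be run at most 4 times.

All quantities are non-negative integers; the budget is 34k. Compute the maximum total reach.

40

This is a bounded integer knapsack.
1×Z and 4×D: price 34 ≤ 34, reach 1·4 + 4·9 = 40.
3×Z and 3×D: price 30 ≤ 34, reach 3·4 + 3·9 = 39.
Best is 40.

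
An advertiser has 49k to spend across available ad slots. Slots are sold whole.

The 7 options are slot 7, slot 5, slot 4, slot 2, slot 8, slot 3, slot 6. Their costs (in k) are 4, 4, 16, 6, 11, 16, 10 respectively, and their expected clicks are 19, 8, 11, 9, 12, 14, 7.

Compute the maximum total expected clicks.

62

slot 7 + slot 5 + slot 2 + slot 8 + slot 3: cost 4 + 4 + 6 + 11 + 16 = 41 ≤ 49, expected clicks 19 + 8 + 9 + 12 + 14 = 62.
slot 7 + slot 5 + slot 4 + slot 2 + slot 3: cost 4 + 4 + 16 + 6 + 16 = 46 ≤ 49, expected clicks 19 + 8 + 11 + 9 + 14 = 61.
slot 7 + slot 2 + slot 8 + slot 3 + slot 6: cost 4 + 6 + 11 + 16 + 10 = 47 ≤ 49, expected clicks 19 + 9 + 12 + 14 + 7 = 61.
Best is slot 7, slot 5, slot 2, slot 8, and slot 3 with total expected clicks 62.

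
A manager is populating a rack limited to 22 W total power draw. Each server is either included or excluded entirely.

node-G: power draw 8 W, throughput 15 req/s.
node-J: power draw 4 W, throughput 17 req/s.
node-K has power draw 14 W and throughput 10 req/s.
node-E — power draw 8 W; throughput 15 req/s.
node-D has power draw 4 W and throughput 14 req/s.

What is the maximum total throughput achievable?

node-G + node-J + node-D: power draw 8 + 4 + 4 = 16 ≤ 22, throughput 15 + 17 + 14 = 46.
node-G + node-J + node-E: power draw 8 + 4 + 8 = 20 ≤ 22, throughput 15 + 17 + 15 = 47.
Best is node-G, node-J, and node-E with total throughput 47.

47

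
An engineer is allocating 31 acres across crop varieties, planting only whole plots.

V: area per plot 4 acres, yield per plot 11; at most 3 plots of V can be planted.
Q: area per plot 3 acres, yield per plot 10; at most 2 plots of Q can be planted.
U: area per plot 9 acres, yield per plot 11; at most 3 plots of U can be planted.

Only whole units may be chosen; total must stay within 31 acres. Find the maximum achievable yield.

This is a bounded integer knapsack.
Take 3×V, 2×Q, and 1×U: area 27 ≤ 31, yield 3·11 + 2·10 + 1·11 = 64.
Q has the best ratio (10/3) and is taken to its limit of 2; remaining capacity is filled optimally with the others.

64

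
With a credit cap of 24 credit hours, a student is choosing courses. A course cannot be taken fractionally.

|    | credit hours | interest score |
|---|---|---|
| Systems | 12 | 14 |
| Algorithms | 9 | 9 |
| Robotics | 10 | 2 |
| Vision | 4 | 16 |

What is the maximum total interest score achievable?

Algorithms + Robotics + Vision: credit hours 9 + 10 + 4 = 23 ≤ 24, interest score 9 + 2 + 16 = 27.
Systems + Vision: credit hours 12 + 4 = 16 ≤ 24, interest score 14 + 16 = 30.
Algorithms + Vision: credit hours 9 + 4 = 13 ≤ 24, interest score 9 + 16 = 25.
Best is Systems and Vision with total interest score 30.

30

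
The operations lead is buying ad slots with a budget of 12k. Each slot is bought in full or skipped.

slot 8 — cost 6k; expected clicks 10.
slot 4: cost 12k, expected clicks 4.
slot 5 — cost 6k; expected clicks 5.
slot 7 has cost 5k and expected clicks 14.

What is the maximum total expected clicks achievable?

This is a 0-1 knapsack instance.
Take slot 8 and slot 7: cost 6 + 5 = 11 ≤ 12, expected clicks 10 + 14 = 24.
No other feasible combination does better.

24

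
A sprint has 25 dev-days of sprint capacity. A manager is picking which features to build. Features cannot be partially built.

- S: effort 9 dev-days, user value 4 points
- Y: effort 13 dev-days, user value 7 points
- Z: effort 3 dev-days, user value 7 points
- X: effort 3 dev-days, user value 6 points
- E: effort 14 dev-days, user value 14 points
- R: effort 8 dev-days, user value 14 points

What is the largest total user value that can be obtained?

35

Z + E + R: effort 3 + 14 + 8 = 25 ≤ 25, user value 7 + 14 + 14 = 35.
X + E + R: effort 3 + 14 + 8 = 25 ≤ 25, user value 6 + 14 + 14 = 34.
Best is Z, E, and R with total user value 35.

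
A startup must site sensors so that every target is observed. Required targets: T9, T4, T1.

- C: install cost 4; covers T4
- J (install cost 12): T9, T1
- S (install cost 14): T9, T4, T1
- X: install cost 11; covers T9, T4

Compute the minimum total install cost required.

The greedy cost-per-new-target heuristic would pick C and J for 16, but a cheaper cover exists.
S alone covers T9, T4, T1 — every target.
Total install cost: 14.
No cover costs less than 14.

14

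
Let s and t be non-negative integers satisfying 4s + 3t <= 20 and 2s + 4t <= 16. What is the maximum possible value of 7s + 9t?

41

(s,t)=(2,3): 4·2+3·3=17≤20, 2·2+4·3=16≤16, objective 41.
(s,t)=(3,2): 4·3+3·2=18≤20, 2·3+4·2=14≤16, objective 39.
(s,t)=(4,1): 4·4+3·1=19≤20, 2·4+4·1=12≤16, objective 37.
(s,t)=(1,3): 4·1+3·3=13≤20, 2·1+4·3=14≤16, objective 34.
Maximum is 41 at (s,t)=(2,3).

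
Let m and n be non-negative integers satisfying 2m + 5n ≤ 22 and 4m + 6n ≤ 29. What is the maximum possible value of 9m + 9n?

The continuous relaxation peaks at (7.25, 0) with value 65.25; rounding to a feasible lattice point costs some objective.
(m,n)=(7,0) is feasible, giving 63.
(m,n)=(6,0) is feasible, giving 54.
The best lattice point is (7,0), giving 63.

63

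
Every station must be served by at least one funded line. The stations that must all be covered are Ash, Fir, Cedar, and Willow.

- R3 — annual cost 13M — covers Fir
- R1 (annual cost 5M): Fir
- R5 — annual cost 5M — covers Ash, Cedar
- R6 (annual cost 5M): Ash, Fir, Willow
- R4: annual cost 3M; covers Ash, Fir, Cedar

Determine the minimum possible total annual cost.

This is a weighted set-cover instance.
Choose R6 and R4: together they cover Ash, Fir, Cedar, Willow — every station.
Total annual cost: 5 + 3 = 8.
No cover costs less than 8.

8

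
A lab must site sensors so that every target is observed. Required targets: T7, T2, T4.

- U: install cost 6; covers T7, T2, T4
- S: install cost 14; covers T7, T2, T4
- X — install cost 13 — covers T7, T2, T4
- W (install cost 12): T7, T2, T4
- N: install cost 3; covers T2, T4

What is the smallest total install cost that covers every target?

6

This is an integer covering problem.
U alone covers T7, T2, T4 — every target.
Total install cost: 6.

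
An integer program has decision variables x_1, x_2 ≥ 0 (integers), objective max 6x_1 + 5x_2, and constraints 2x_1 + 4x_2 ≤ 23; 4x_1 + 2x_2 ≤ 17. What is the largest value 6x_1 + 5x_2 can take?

(x_1,x_2)=(2,4): 2·2+4·4=20≤23, 4·2+2·4=16≤17, objective 32.
(x_1,x_2)=(1,5): 2·1+4·5=22≤23, 4·1+2·5=14≤17, objective 31.
(x_1,x_2)=(2,3): 2·2+4·3=16≤23, 4·2+2·3=14≤17, objective 27.
(x_1,x_2)=(1,4): 2·1+4·4=18≤23, 4·1+2·4=12≤17, objective 26.
No feasible integer point exceeds 32.

32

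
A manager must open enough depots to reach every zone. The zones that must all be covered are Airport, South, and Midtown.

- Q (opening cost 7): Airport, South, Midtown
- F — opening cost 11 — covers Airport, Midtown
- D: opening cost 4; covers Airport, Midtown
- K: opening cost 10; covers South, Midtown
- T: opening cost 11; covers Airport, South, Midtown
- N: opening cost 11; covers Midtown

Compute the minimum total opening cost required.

The greedy cost-per-new-zone heuristic would pick D and Q for 11, but a cheaper cover exists.
Q alone covers Airport, South, Midtown — every zone.
Total opening cost: 7.
No cover costs less than 7.

7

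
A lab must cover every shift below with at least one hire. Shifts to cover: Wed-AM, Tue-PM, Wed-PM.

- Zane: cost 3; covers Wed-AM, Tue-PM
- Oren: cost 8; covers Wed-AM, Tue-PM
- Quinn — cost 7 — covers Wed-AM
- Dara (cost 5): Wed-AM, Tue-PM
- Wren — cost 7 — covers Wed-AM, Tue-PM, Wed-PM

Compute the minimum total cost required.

Wren alone covers Wed-AM, Tue-PM, Wed-PM — every shift.
Total cost: 7.

7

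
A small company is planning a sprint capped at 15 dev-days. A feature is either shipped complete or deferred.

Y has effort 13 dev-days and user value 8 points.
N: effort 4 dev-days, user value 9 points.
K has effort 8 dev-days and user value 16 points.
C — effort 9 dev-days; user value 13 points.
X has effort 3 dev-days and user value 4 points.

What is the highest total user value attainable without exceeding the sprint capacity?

29

Allowing fractional choices, the relaxed optimum would be about 29.3, but features are indivisible.
N + K + X: effort 4 + 8 + 3 = 15 ≤ 15, user value 9 + 16 + 4 = 29.
N + K: effort 4 + 8 = 12 ≤ 15, user value 9 + 16 = 25.
Best is N, K, and X with total user value 29.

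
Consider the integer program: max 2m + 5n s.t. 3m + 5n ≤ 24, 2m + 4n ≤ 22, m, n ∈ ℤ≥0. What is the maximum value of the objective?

The continuous relaxation peaks at (0, 4.8) with value 24.00; rounding to a feasible lattice point costs some objective.
(m,n)=(1,4): 3·1+5·4=23≤24, 2·1+4·4=18≤22, objective 22.
(m,n)=(0,4): 3·0+5·4=20≤24, 2·0+4·4=16≤22, objective 20.
(m,n)=(2,3): 3·2+5·3=21≤24, 2·2+4·3=16≤22, objective 19.
The best lattice point is (1,4), giving 22.

22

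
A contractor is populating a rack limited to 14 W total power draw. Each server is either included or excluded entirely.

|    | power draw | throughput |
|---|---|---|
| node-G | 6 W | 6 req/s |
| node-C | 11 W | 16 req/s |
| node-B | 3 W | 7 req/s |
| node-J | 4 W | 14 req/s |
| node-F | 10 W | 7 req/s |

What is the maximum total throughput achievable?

Allowing fractional choices, the relaxed optimum would be about 31.2, but servers are indivisible.
node-B + node-J: power draw 3 + 4 = 7 ≤ 14, throughput 7 + 14 = 21.
node-G + node-B + node-J: power draw 6 + 3 + 4 = 13 ≤ 14, throughput 6 + 7 + 14 = 27.
node-C + node-B: power draw 11 + 3 = 14 ≤ 14, throughput 16 + 7 = 23.
Best is node-G, node-B, and node-J with total throughput 27.

27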